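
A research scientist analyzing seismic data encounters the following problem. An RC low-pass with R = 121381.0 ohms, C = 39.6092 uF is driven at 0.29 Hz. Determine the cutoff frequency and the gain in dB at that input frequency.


Step 1 — cutoff frequency:
fc = 1 / (2*pi*R*C)
C = 39.6092 uF = 3.96092e-05 F
fc = 1 / (2*pi*121381.0*3.96092e-05)
   = 0.0331035 Hz

Step 2 — magnitude at f = 0.29 Hz:
|H(f)| = 1 / sqrt(1 + (f/fc)^2)
f/fc = 0.29 / 0.0331035 = 8.760403
|H| = 1 / sqrt(1 + 76.744661) = 0.1134135
|H|_dB = 20*log10(0.1134135) = -18.91 dB

fc = 0.0331035 Hz; |H(0.29 Hz)| = -18.91 dB


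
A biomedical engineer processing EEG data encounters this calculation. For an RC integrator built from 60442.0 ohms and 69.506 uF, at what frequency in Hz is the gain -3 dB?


Cutoff frequency of a first-order RC filter:
fc = 1 / (2 * pi * R * C)
C = 69.506 uF = 6.9506e-05 F
fc = 1 / (2 * pi * 60442.0 * 6.9506e-05)
   = 1 / 26.396174510108
   = 0.037884 Hz

0.037884 Hz


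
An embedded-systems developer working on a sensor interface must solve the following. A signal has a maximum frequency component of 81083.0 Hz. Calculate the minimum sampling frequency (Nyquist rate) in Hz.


The Nyquist rate is twice the maximum frequency component.
fs_min = 2 * fmax
      = 2 * 81083.0
      = 162166.0 Hz

162166.0


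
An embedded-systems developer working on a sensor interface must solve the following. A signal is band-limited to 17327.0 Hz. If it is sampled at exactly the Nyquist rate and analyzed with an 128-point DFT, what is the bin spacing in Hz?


Step 1 — Nyquist sampling rate:
fs = 2 * fmax = 2 * 17327.0 = 34654.0 Hz

Step 2 — DFT bin spacing:
df = fs / N = 34654.0 / 128 = 270.7344 Hz

270.7344 Hz


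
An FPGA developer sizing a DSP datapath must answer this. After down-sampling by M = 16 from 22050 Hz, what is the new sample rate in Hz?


Decimation reduces the sample rate:
fs_out = fs_in / M
       = 22050 / 16
       = 1378.125 Hz

1378.125 Hz


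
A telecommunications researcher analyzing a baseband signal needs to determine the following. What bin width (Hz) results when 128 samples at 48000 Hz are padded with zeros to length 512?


Frequency resolution after zero-padding:
N_padded = 128 * 4 = 512
df = fs / N_padded
   = 48000 / 512
   = 93.75 Hz

93.75 Hz


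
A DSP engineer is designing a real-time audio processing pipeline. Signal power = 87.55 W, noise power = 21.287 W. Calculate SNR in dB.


SNR in decibels:
SNR = 10 * log10(Ps / Pn)
    = 10 * log10(87.55 / 21.287)
    = 10 * log10(4.1128)
    = 10 * 0.6141
    = 6.14 dB

6.14 dB


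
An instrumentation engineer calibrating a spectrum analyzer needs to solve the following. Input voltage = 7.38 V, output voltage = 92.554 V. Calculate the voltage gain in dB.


Voltage gain in dB:
G = 20 * log10(Vout / Vin)
  = 20 * log10(92.554 / 7.38)
  = 20 * log10(12.541192)
  = 20 * 1.098339
  = 21.97 dB

21.97 dB


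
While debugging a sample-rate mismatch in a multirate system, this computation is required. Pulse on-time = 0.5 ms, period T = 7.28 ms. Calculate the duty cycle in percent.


Duty cycle as a percentage:
DC = (t_on / T) * 100
   = (0.5 / 7.28) * 100
   = 0.068681 * 100
   = 6.87 %

6.87 %


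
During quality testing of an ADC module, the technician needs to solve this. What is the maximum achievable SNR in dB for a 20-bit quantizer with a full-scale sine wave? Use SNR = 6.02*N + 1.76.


Theoretical SNR for a full-scale sinusoid:
SNR = 6.02 * N + 1.76
    = 6.02 * 20 + 1.76
    = 120.4 + 1.76
    = 122.16 dB

122.16 dB


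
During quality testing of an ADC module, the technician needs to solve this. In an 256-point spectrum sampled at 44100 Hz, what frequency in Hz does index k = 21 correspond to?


Frequency of DFT bin k:
f_k = k * fs / N
    = 21 * 44100 / 256
    = 926100 / 256
    = 3617.578 Hz

3617.578 Hz


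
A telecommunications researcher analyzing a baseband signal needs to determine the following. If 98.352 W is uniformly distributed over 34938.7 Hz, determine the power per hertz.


Power spectral density:
PSD = P / BW
    = 98.352 / 34938.7
    = 0.00281499 W/Hz

0.00281499 W/Hz


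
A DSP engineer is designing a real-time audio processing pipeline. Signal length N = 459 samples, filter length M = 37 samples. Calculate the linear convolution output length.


Linear convolution output length:
L = N + M - 1
  = 459 + 37 - 1
  = 495 samples

495


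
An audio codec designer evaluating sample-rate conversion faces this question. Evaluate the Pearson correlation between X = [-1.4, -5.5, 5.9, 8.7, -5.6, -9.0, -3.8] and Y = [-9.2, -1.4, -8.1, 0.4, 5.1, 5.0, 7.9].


Pearson correlation coefficient (population):
r = cov(X,Y) / (std(X) * std(Y))
Mean X = -1.5286, Mean Y = -0.0429
Cov(X,Y) = -18.252653
Std(X) = 6.013726, Std(Y) = 6.161831
r = -0.4926

-0.4926


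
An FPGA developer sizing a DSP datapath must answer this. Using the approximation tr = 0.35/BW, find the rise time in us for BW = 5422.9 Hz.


Rise time from bandwidth relationship:
tr = 0.35 / BW
   = 0.35 / 5422.9
   = 6.454111269e-05 s
   = 64.5411 us

64.5411 us


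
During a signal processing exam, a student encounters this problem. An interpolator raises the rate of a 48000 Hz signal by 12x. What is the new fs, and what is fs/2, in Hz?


Step 1 — output sample rate after interpolation by L:
fs_out = L * fs_in = 12 * 48000 = 576000 Hz

Step 2 — Nyquist frequency of the output stream:
f_Nyq = fs_out / 2 = 576000 / 2 = 288000.0 Hz

fs_out = 576000 Hz; f_Nyquist = 288000.0 Hz


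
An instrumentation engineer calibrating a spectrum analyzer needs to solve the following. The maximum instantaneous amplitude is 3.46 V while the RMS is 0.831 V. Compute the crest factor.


Crest factor is the ratio of peak to RMS:
CF = V_peak / V_rms
   = 3.46 / 0.831
   = 4.1637

4.1637


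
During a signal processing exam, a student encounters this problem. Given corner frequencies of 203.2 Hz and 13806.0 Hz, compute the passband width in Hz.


Bandwidth is the difference of -3dB frequencies:
BW = f_high - f_low
   = 13806.0 - 203.2
   = 13602.8 Hz

13602.8 Hz


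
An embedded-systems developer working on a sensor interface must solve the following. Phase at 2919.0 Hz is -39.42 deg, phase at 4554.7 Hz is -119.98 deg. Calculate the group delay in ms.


Group delay from phase difference:
tau = -d(phi)/d(omega)
d(phi) = -80.56 deg = -1.406037 rad
d(omega) = 2*pi*(4554.7 - 2919.0) = 10277.4062 rad/s
tau = -(-1.406037) / 10277.4062
    = 0.1368 ms

0.1368 ms


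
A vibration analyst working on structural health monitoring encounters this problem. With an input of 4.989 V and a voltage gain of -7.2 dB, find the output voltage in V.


Output voltage from dB gain:
V_out = V_in * 10^(gain_dB / 20)
      = 4.989 * 10^(-7.2 / 20)
      = 4.989 * 0.436516
      = 2.1778 V

2.1778 V


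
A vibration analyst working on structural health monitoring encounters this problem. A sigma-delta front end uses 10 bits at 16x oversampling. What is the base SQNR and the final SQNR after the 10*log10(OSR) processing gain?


Step 1 — baseline SQNR at Nyquist:
SQNR_base = 6.02*N + 1.76
          = 6.02*10 + 1.76
          = 61.96 dB

Step 2 — oversampling processing gain:
G = 10*log10(OSR) = 10*log10(16) = 12.04 dB

Step 3 — total:
SQNR_total = 61.96 + 12.04 = 74.0 dB

Base SQNR = 61.96 dB; oversampled SQNR = 74.0 dB


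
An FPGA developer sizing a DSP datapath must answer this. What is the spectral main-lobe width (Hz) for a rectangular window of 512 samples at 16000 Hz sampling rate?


Main lobe width for a rectangular window:
Width = 2 * fs / N
      = 2 * 16000 / 512
      = 32000 / 512
      = 62.5 Hz

62.5 Hz


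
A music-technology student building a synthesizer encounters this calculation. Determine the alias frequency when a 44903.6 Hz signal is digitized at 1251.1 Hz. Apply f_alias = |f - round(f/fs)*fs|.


Compute the nearest integer multiple of fs to the signal:
n = round(44903.6 / 1251.1) = 36
f_alias = |44903.6 - 36 * 1251.1|
        = |44903.6 - 45039.6|
        = 136.0 Hz

136.0


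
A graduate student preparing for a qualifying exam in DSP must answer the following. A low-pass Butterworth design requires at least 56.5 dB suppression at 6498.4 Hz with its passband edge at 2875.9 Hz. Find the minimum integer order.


Butterworth filter order formula:
n = log10(10^(A/10) - 1) / (2 * log10(f_stop/f_pass))
10^(56.5/10) - 1 = 446682.5922
f_stop/f_pass = 6498.4 / 2875.9 = 2.2596
n = 7.9795 -> ceil = 8

8


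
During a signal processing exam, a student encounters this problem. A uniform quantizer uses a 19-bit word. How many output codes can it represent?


Number of quantization levels = 2^N
= 2^19
= 524288

524288


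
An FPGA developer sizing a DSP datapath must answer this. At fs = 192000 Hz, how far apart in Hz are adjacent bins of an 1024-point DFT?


DFT frequency resolution:
df = fs / N
   = 192000 / 1024
   = 187.5 Hz

187.5 Hz


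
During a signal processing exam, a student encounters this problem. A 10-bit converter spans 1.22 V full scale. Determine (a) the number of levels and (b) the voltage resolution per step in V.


Step 1 — number of quantization levels:
L = 2^N = 2^10 = 1024

Step 2 — LSB step size:
delta = Vfs / L
      = 1.22 / 1024
      = 0.00119141 V

Levels = 1024; step size = 0.00119141 V


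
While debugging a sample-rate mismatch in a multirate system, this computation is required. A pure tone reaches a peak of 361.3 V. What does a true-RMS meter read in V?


RMS voltage for a sinusoidal waveform:
V_rms = V_peak / sqrt(2)
      = 361.3 / 1.414214
      = 255.478 V

255.478 V


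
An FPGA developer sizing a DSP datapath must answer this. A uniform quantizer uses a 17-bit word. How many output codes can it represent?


Number of quantization levels = 2^N
= 2^17
= 131072

131072


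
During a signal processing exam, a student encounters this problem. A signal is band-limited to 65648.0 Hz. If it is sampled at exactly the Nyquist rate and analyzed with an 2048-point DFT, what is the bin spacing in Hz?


Step 1 — Nyquist sampling rate:
fs = 2 * fmax = 2 * 65648.0 = 131296.0 Hz

Step 2 — DFT bin spacing:
df = fs / N = 131296.0 / 2048 = 64.1094 Hz

64.1094 Hz


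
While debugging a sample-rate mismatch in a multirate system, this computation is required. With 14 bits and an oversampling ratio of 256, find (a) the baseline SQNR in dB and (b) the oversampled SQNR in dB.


Step 1 — baseline SQNR at Nyquist:
SQNR_base = 6.02*N + 1.76
          = 6.02*14 + 1.76
          = 86.04 dB

Step 2 — oversampling processing gain:
G = 10*log10(OSR) = 10*log10(256) = 24.08 dB

Step 3 — total:
SQNR_total = 86.04 + 24.08 = 110.12 dB

Base SQNR = 86.04 dB; oversampled SQNR = 110.12 dB


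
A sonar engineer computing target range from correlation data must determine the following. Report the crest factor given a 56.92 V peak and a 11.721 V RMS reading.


Crest factor is the ratio of peak to RMS:
CF = V_peak / V_rms
   = 56.92 / 11.721
   = 4.8562

4.8562


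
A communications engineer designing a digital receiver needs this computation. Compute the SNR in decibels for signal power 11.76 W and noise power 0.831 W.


SNR in decibels:
SNR = 10 * log10(Ps / Pn)
    = 10 * log10(11.76 / 0.831)
    = 10 * log10(14.1516)
    = 10 * 1.1508
    = 11.51 dB

11.51 dB


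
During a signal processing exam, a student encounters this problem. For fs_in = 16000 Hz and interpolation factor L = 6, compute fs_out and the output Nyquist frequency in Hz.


Step 1 — output sample rate after interpolation by L:
fs_out = L * fs_in = 6 * 16000 = 96000 Hz

Step 2 — Nyquist frequency of the output stream:
f_Nyq = fs_out / 2 = 96000 / 2 = 48000.0 Hz

fs_out = 96000 Hz; f_Nyquist = 48000.0 Hz


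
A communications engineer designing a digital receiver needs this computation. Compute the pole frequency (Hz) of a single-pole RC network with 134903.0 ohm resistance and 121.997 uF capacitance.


Cutoff frequency of a first-order RC filter:
fc = 1 / (2 * pi * R * C)
C = 121.997 uF = 0.000121997 F
fc = 1 / (2 * pi * 134903.0 * 0.000121997)
   = 1 / 103.40716393268
   = 0.009671 Hz

0.009671 Hz


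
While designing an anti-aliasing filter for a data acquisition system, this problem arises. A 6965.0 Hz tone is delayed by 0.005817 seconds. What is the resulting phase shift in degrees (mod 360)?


Phase shift from frequency and time delay:
phi = 360 * f * t_delay
    = 360 * 6965.0 * 0.005817
    = 14585.55 degrees
    mod 360 = 185.55 degrees

185.55 degrees


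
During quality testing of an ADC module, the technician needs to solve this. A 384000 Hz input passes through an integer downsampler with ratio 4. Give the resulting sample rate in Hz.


Decimation reduces the sample rate:
fs_out = fs_in / M
       = 384000 / 4
       = 96000.0 Hz

96000.0 Hz


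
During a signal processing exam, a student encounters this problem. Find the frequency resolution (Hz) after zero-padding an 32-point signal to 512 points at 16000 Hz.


Frequency resolution after zero-padding:
N_padded = 32 * 16 = 512
df = fs / N_padded
   = 16000 / 512
   = 31.25 Hz

31.25 Hz


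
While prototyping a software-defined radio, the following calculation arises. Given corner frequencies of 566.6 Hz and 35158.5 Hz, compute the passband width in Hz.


Bandwidth is the difference of -3dB frequencies:
BW = f_high - f_low
   = 35158.5 - 566.6
   = 34591.9 Hz

34591.9 Hz


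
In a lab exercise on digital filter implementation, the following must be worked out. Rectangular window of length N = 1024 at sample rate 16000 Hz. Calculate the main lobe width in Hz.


Main lobe width for a rectangular window:
Width = 2 * fs / N
      = 2 * 16000 / 1024
      = 32000 / 1024
      = 31.25 Hz

31.25 Hz


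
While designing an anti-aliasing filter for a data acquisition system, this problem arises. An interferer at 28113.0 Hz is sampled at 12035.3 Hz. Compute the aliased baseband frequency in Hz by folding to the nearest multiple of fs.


Compute the nearest integer multiple of fs to the signal:
n = round(28113.0 / 12035.3) = 2
f_alias = |28113.0 - 2 * 12035.3|
        = |28113.0 - 24070.6|
        = 4042.4 Hz

4042.4


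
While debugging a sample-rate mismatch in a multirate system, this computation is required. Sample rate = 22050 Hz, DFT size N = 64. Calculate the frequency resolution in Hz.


DFT frequency resolution:
df = fs / N
   = 22050 / 64
   = 344.5312 Hz

344.5312 Hz


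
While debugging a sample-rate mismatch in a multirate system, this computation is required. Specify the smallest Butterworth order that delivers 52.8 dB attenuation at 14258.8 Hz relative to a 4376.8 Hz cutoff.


Butterworth filter order formula:
n = log10(10^(A/10) - 1) / (2 * log10(f_stop/f_pass))
10^(52.8/10) - 1 = 190545.0718
f_stop/f_pass = 14258.8 / 4376.8 = 3.2578
n = 5.1469 -> ceil = 6

6


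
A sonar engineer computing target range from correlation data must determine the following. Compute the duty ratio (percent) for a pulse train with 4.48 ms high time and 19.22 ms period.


Duty cycle as a percentage:
DC = (t_on / T) * 100
   = (4.48 / 19.22) * 100
   = 0.233091 * 100
   = 23.31 %

23.31 %


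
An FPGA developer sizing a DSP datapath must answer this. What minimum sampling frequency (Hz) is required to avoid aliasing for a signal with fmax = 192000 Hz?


The Nyquist rate is twice the maximum frequency component.
fs_min = 2 * fmax
      = 2 * 192000
      = 384000 Hz

384000


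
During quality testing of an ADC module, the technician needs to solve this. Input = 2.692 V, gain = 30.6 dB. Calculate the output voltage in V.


Output voltage from dB gain:
V_out = V_in * 10^(gain_dB / 20)
      = 2.692 * 10^(30.6 / 20)
      = 2.692 * 33.884416
      = 91.2168 V

91.2168 V


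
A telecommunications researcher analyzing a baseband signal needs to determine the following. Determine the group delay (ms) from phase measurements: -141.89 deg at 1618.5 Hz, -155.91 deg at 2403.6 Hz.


Group delay from phase difference:
tau = -d(phi)/d(omega)
d(phi) = -14.02 deg = -0.244695 rad
d(omega) = 2*pi*(2403.6 - 1618.5) = 4932.9288 rad/s
tau = -(-0.244695) / 4932.9288
    = 0.0496 ms

0.0496 ms


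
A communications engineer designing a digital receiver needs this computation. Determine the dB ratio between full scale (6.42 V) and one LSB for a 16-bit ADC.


Dynamic range from full-scale to LSB:
V_min = V_max / 2^bits = 6.42 / 2^16
DR = 20 * log10(V_max / V_min)
   = 20 * log10(2^16)
   = 20 * 16 * log10(2)
   = 96.33 dB

96.33 dB


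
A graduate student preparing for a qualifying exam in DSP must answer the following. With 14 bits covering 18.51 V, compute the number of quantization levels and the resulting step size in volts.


Step 1 — number of quantization levels:
L = 2^N = 2^14 = 16384

Step 2 — LSB step size:
delta = Vfs / L
      = 18.51 / 16384
      = 0.00112976 V

Levels = 16384; step size = 0.00112976 V


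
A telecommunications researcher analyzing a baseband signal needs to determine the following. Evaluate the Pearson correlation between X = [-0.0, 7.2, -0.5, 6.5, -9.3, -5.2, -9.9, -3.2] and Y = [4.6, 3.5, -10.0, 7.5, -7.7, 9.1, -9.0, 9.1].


Pearson correlation coefficient (population):
r = cov(X,Y) / (std(X) * std(Y))
Mean X = -1.8, Mean Y = 0.8875
Cov(X,Y) = 22.0
Std(X) = 6.022873, Std(Y) = 7.820396
r = 0.4671

0.4671


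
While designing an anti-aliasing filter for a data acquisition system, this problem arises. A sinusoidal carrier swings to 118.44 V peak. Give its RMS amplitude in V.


RMS voltage for a sinusoidal waveform:
V_rms = V_peak / sqrt(2)
      = 118.44 / 1.414214
      = 83.75 V

83.75 V


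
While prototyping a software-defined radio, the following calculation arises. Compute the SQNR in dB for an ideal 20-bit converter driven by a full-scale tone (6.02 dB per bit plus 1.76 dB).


Theoretical SNR for a full-scale sinusoid:
SNR = 6.02 * N + 1.76
    = 6.02 * 20 + 1.76
    = 120.4 + 1.76
    = 122.16 dB

122.16 dB


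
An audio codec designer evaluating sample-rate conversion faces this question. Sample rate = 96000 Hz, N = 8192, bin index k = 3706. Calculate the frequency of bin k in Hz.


Frequency of DFT bin k:
f_k = k * fs / N
    = 3706 * 96000 / 8192
    = 355776000 / 8192
    = 43429.688 Hz

43429.688 Hz


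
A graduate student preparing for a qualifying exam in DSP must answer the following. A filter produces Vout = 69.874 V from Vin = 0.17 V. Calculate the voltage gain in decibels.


Voltage gain in dB:
G = 20 * log10(Vout / Vin)
  = 20 * log10(69.874 / 0.17)
  = 20 * log10(411.023529)
  = 20 * 2.613867
  = 52.28 dB

52.28 dB


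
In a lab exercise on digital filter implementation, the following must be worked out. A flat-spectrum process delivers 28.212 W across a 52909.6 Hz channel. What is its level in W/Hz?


Power spectral density:
PSD = P / BW
    = 28.212 / 52909.6
    = 0.00053321 W/Hz

0.00053321 W/Hz


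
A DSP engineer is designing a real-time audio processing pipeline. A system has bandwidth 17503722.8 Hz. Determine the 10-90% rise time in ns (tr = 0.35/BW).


Rise time from bandwidth relationship:
tr = 0.35 / BW
   = 0.35 / 17503722.8
   = 1.999574628e-08 s
   = 19.9957 ns

19.9957 ns


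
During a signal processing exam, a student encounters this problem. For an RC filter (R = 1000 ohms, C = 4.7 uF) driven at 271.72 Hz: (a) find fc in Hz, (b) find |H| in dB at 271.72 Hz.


Step 1 — cutoff frequency:
fc = 1 / (2*pi*R*C)
C = 4.7 uF = 4.7e-06 F
fc = 1 / (2*pi*1000*4.7e-06)
   = 33.8628 Hz

Step 2 — magnitude at f = 271.72 Hz:
|H(f)| = 1 / sqrt(1 + (f/fc)^2)
f/fc = 271.72 / 33.8628 = 8.024144
|H| = 1 / sqrt(1 + 64.386887) = 0.1236672
|H|_dB = 20*log10(0.1236672) = -18.15 dB

fc = 33.8628 Hz; |H(271.72 Hz)| = -18.15 dB


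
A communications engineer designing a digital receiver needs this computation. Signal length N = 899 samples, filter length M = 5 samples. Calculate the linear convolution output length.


Linear convolution output length:
L = N + M - 1
  = 899 + 5 - 1
  = 903 samples

903


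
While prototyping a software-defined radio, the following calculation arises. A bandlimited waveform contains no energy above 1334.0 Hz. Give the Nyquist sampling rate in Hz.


The Nyquist rate is twice the maximum frequency component.
fs_min = 2 * fmax
      = 2 * 1334.0
      = 2668.0 Hz

2668.0


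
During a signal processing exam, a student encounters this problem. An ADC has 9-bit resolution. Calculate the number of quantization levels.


Number of quantization levels = 2^N
= 2^9
= 512

512


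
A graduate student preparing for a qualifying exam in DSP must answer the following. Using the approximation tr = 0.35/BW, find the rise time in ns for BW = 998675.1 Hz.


Rise time from bandwidth relationship:
tr = 0.35 / BW
   = 0.35 / 998675.1
   = 3.504643302e-07 s
   = 350.4643 ns

350.4643 ns


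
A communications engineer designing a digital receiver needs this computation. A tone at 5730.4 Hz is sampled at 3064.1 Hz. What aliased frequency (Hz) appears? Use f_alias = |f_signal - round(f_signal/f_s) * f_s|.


Compute the nearest integer multiple of fs to the signal:
n = round(5730.4 / 3064.1) = 2
f_alias = |5730.4 - 2 * 3064.1|
        = |5730.4 - 6128.2|
        = 397.8 Hz

397.8


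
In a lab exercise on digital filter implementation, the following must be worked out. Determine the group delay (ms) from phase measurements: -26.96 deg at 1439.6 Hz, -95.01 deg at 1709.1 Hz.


Group delay from phase difference:
tau = -d(phi)/d(omega)
d(phi) = -68.05 deg = -1.187697 rad
d(omega) = 2*pi*(1709.1 - 1439.6) = 1693.3184 rad/s
tau = -(-1.187697) / 1693.3184
    = 0.7014 ms

0.7014 ms


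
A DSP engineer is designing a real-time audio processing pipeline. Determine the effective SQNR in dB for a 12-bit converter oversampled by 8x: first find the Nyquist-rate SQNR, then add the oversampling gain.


Step 1 — baseline SQNR at Nyquist:
SQNR_base = 6.02*N + 1.76
          = 6.02*12 + 1.76
          = 74.0 dB

Step 2 — oversampling processing gain:
G = 10*log10(OSR) = 10*log10(8) = 9.03 dB

Step 3 — total:
SQNR_total = 74.0 + 9.03 = 83.03 dB

Base SQNR = 74.0 dB; oversampled SQNR = 83.03 dB


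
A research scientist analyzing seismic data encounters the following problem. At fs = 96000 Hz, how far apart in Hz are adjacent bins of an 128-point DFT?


DFT frequency resolution:
df = fs / N
   = 96000 / 128
   = 750.0 Hz

750.0 Hz


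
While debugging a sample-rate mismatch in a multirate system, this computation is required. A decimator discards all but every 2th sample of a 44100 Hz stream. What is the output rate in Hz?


Decimation reduces the sample rate:
fs_out = fs_in / M
       = 44100 / 2
       = 22050.0 Hz

22050.0 Hz


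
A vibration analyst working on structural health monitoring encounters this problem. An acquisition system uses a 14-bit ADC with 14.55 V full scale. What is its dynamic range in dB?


Dynamic range from full-scale to LSB:
V_min = V_max / 2^bits = 14.55 / 2^14
DR = 20 * log10(V_max / V_min)
   = 20 * log10(2^14)
   = 20 * 14 * log10(2)
   = 84.29 dB

84.29 dB


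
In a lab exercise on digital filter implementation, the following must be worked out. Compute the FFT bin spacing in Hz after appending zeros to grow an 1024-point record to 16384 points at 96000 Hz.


Frequency resolution after zero-padding:
N_padded = 1024 * 16 = 16384
df = fs / N_padded
   = 96000 / 16384
   = 5.8594 Hz

5.8594 Hz


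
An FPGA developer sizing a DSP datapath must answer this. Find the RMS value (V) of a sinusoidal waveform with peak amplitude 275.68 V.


RMS voltage for a sinusoidal waveform:
V_rms = V_peak / sqrt(2)
      = 275.68 / 1.414214
      = 194.935 V

194.935 V


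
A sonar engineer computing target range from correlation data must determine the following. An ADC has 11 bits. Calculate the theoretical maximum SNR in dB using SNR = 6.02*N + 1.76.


Theoretical SNR for a full-scale sinusoid:
SNR = 6.02 * N + 1.76
    = 6.02 * 11 + 1.76
    = 66.22 + 1.76
    = 67.98 dB

67.98 dB


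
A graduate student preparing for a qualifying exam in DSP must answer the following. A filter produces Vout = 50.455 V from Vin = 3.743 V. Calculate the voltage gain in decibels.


Voltage gain in dB:
G = 20 * log10(Vout / Vin)
  = 20 * log10(50.455 / 3.743)
  = 20 * log10(13.479829)
  = 20 * 1.129684
  = 22.59 dB

22.59 dB


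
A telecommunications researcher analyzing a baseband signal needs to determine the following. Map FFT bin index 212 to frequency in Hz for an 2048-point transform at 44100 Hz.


Frequency of DFT bin k:
f_k = k * fs / N
    = 212 * 44100 / 2048
    = 9349200 / 2048
    = 4565.039 Hz

4565.039 Hz


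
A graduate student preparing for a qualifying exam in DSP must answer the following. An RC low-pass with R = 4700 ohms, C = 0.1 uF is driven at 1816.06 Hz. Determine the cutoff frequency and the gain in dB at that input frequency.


Step 1 — cutoff frequency:
fc = 1 / (2*pi*R*C)
C = 0.1 uF = 1e-07 F
fc = 1 / (2*pi*4700*1e-07)
   = 338.628 Hz

Step 2 — magnitude at f = 1816.06 Hz:
|H(f)| = 1 / sqrt(1 + (f/fc)^2)
f/fc = 1816.06 / 338.628 = 5.362994
|H| = 1 / sqrt(1 + 28.761705) = 0.1833036
|H|_dB = 20*log10(0.1833036) = -14.74 dB

fc = 338.628 Hz; |H(1816.06 Hz)| = -14.74 dB


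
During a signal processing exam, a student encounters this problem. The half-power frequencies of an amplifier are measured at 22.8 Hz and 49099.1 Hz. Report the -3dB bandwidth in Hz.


Bandwidth is the difference of -3dB frequencies:
BW = f_high - f_low
   = 49099.1 - 22.8
   = 49076.3 Hz

49076.3 Hz


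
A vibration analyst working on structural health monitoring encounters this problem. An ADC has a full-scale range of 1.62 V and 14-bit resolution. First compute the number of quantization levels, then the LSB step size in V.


Step 1 — number of quantization levels:
L = 2^N = 2^14 = 16384

Step 2 — LSB step size:
delta = Vfs / L
      = 1.62 / 16384
      = 9.888e-05 V

Levels = 16384; step size = 9.888e-05 V


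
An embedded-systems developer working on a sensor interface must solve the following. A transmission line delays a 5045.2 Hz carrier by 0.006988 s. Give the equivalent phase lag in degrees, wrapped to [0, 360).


Phase shift from frequency and time delay:
phi = 360 * f * t_delay
    = 360 * 5045.2 * 0.006988
    = 12692.11 degrees
    mod 360 = 92.11 degrees

92.11 degrees


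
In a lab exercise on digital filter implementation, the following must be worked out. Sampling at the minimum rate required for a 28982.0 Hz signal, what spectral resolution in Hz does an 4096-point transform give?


Step 1 — Nyquist sampling rate:
fs = 2 * fmax = 2 * 28982.0 = 57964.0 Hz

Step 2 — DFT bin spacing:
df = fs / N = 57964.0 / 4096 = 14.1514 Hz

14.1514 Hz


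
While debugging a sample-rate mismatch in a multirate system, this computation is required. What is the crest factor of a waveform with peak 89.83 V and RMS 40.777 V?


Crest factor is the ratio of peak to RMS:
CF = V_peak / V_rms
   = 89.83 / 40.777
   = 2.203

2.203


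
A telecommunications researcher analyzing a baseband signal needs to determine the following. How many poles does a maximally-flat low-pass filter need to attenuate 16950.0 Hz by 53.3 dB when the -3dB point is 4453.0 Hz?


Butterworth filter order formula:
n = log10(10^(A/10) - 1) / (2 * log10(f_stop/f_pass))
10^(53.3/10) - 1 = 213795.209
f_stop/f_pass = 16950.0 / 4453.0 = 3.8064
n = 4.5907 -> ceil = 5

5


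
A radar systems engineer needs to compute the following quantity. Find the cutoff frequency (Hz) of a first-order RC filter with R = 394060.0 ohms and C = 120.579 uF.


Cutoff frequency of a first-order RC filter:
fc = 1 / (2 * pi * R * C)
C = 120.579 uF = 0.000120579 F
fc = 1 / (2 * pi * 394060.0 * 0.000120579)
   = 1 / 298.54781646691
   = 0.00335 Hz

0.00335 Hz


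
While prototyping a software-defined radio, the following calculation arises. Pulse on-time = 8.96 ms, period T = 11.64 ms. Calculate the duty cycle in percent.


Duty cycle as a percentage:
DC = (t_on / T) * 100
   = (8.96 / 11.64) * 100
   = 0.769759 * 100
   = 76.98 %

76.98 %


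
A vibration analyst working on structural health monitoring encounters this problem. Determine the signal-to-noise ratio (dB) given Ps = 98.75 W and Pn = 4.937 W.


SNR in decibels:
SNR = 10 * log10(Ps / Pn)
    = 10 * log10(98.75 / 4.937)
    = 10 * log10(20.002)
    = 10 * 1.3011
    = 13.01 dB

13.01 dB


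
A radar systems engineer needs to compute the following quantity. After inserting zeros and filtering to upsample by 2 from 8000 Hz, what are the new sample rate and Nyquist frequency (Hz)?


Step 1 — output sample rate after interpolation by L:
fs_out = L * fs_in = 2 * 8000 = 16000 Hz

Step 2 — Nyquist frequency of the output stream:
f_Nyq = fs_out / 2 = 16000 / 2 = 8000.0 Hz

fs_out = 16000 Hz; f_Nyquist = 8000.0 Hz


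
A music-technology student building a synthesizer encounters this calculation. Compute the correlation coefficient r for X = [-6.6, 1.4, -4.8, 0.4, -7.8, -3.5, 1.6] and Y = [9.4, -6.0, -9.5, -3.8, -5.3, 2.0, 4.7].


Pearson correlation coefficient (population):
r = cov(X,Y) / (std(X) * std(Y))
Mean X = -2.7571, Mean Y = -1.2143
Cov(X,Y) = -1.133673
Std(X) = 3.608663, Std(Y) = 6.243952
r = -0.0503

-0.0503


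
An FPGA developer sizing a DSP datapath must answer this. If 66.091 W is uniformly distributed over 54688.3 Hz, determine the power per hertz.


Power spectral density:
PSD = P / BW
    = 66.091 / 54688.3
    = 0.0012085 W/Hz

0.0012085 W/Hz


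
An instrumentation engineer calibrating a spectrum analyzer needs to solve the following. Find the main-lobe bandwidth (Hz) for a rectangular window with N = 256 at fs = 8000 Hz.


Main lobe width for a rectangular window:
Width = 2 * fs / N
      = 2 * 8000 / 256
      = 16000 / 256
      = 62.5 Hz

62.5 Hz


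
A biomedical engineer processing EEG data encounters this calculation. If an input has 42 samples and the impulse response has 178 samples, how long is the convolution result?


Linear convolution output length:
L = N + M - 1
  = 42 + 178 - 1
  = 219 samples

219


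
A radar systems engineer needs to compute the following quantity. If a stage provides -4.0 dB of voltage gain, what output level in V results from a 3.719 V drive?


Output voltage from dB gain:
V_out = V_in * 10^(gain_dB / 20)
      = 3.719 * 10^(-4.0 / 20)
      = 3.719 * 0.630957
      = 2.3465 V

2.3465 V


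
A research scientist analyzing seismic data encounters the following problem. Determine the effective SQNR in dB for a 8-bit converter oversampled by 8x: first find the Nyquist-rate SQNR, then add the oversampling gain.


Step 1 — baseline SQNR at Nyquist:
SQNR_base = 6.02*N + 1.76
          = 6.02*8 + 1.76
          = 49.92 dB

Step 2 — oversampling processing gain:
G = 10*log10(OSR) = 10*log10(8) = 9.03 dB

Step 3 — total:
SQNR_total = 49.92 + 9.03 = 58.95 dB

Base SQNR = 49.92 dB; oversampled SQNR = 58.95 dB


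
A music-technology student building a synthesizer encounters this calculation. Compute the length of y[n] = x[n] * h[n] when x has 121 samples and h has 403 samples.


Linear convolution output length:
L = N + M - 1
  = 121 + 403 - 1
  = 523 samples

523


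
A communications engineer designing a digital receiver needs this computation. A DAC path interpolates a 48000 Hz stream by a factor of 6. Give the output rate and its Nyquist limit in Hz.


Step 1 — output sample rate after interpolation by L:
fs_out = L * fs_in = 6 * 48000 = 288000 Hz

Step 2 — Nyquist frequency of the output stream:
f_Nyq = fs_out / 2 = 288000 / 2 = 144000.0 Hz

fs_out = 288000 Hz; f_Nyquist = 144000.0 Hz


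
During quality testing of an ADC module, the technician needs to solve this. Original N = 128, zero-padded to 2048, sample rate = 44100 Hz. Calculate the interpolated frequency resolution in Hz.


Frequency resolution after zero-padding:
N_padded = 128 * 16 = 2048
df = fs / N_padded
   = 44100 / 2048
   = 21.5332 Hz

21.5332 Hz


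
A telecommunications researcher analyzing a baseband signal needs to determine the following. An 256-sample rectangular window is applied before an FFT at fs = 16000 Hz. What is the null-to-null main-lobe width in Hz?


Main lobe width for a rectangular window:
Width = 2 * fs / N
      = 2 * 16000 / 256
      = 32000 / 256
      = 125.0 Hz

125.0 Hz


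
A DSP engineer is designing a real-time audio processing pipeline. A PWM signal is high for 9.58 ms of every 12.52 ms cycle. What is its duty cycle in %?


Duty cycle as a percentage:
DC = (t_on / T) * 100
   = (9.58 / 12.52) * 100
   = 0.765176 * 100
   = 76.52 %

76.52 %


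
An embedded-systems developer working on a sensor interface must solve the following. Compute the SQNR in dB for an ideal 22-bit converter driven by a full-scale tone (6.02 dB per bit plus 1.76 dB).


Theoretical SNR for a full-scale sinusoid:
SNR = 6.02 * N + 1.76
    = 6.02 * 22 + 1.76
    = 132.44 + 1.76
    = 134.2 dB

134.2 dB


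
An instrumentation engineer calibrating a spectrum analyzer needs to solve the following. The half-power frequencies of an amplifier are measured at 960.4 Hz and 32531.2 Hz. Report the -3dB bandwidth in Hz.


Bandwidth is the difference of -3dB frequencies:
BW = f_high - f_low
   = 32531.2 - 960.4
   = 31570.8 Hz

31570.8 Hz


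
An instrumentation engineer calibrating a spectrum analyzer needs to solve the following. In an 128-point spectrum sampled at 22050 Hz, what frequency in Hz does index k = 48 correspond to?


Frequency of DFT bin k:
f_k = k * fs / N
    = 48 * 22050 / 128
    = 1058400 / 128
    = 8268.75 Hz

8268.75 Hz


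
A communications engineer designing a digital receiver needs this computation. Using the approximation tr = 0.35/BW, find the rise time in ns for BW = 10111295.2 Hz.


Rise time from bandwidth relationship:
tr = 0.35 / BW
   = 0.35 / 10111295.2
   = 3.46147544e-08 s
   = 34.6148 ns

34.6148 ns


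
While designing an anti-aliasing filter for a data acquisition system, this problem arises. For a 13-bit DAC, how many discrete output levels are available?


Number of quantization levels = 2^N
= 2^13
= 8192

8192


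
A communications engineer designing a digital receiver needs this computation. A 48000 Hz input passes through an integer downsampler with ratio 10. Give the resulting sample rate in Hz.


Decimation reduces the sample rate:
fs_out = fs_in / M
       = 48000 / 10
       = 4800.0 Hz

4800.0 Hz


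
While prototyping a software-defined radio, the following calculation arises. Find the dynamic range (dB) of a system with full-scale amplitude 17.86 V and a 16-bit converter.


Dynamic range from full-scale to LSB:
V_min = V_max / 2^bits = 17.86 / 2^16
DR = 20 * log10(V_max / V_min)
   = 20 * log10(2^16)
   = 20 * 16 * log10(2)
   = 96.33 dB

96.33 dB


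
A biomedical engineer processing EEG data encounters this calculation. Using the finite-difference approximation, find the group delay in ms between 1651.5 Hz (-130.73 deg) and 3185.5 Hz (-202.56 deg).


Group delay from phase difference:
tau = -d(phi)/d(omega)
d(phi) = -71.83 deg = -1.25367 rad
d(omega) = 2*pi*(3185.5 - 1651.5) = 9638.4063 rad/s
tau = -(-1.25367) / 9638.4063
    = 0.1301 ms

0.1301 ms


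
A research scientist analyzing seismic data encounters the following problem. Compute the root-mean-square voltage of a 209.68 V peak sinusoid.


RMS voltage for a sinusoidal waveform:
V_rms = V_peak / sqrt(2)
      = 209.68 / 1.414214
      = 148.266 V

148.266 V


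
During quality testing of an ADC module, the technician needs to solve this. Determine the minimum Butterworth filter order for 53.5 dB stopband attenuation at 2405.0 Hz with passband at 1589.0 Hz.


Butterworth filter order formula:
n = log10(10^(A/10) - 1) / (2 * log10(f_stop/f_pass))
10^(53.5/10) - 1 = 223871.1139
f_stop/f_pass = 2405.0 / 1589.0 = 1.5135
n = 14.8618 -> ceil = 15

15


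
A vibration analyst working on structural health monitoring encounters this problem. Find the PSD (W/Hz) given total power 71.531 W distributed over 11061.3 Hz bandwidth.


Power spectral density:
PSD = P / BW
    = 71.531 / 11061.3
    = 0.00646678 W/Hz

0.00646678 W/Hz


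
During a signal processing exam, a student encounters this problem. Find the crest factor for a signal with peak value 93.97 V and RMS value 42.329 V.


Crest factor is the ratio of peak to RMS:
CF = V_peak / V_rms
   = 93.97 / 42.329
   = 2.22

2.22


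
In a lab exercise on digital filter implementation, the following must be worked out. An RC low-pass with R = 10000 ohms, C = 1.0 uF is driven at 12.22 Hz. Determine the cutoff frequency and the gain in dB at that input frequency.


Step 1 — cutoff frequency:
fc = 1 / (2*pi*R*C)
C = 1.0 uF = 1e-06 F
fc = 1 / (2*pi*10000*1e-06)
   = 15.9155 Hz

Step 2 — magnitude at f = 12.22 Hz:
|H(f)| = 1 / sqrt(1 + (f/fc)^2)
f/fc = 12.22 / 15.9155 = 0.767805
|H| = 1 / sqrt(1 + 0.589525) = 0.7931701
|H|_dB = 20*log10(0.7931701) = -2.01 dB

fc = 15.9155 Hz; |H(12.22 Hz)| = -2.01 dB


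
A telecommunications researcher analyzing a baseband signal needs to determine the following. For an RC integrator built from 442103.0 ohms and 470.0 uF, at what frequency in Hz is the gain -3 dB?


Cutoff frequency of a first-order RC filter:
fc = 1 / (2 * pi * R * C)
C = 470.0 uF = 0.00047 F
fc = 1 / (2 * pi * 442103.0 * 0.00047)
   = 1 / 1305.5730847142
   = 0.000766 Hz

0.000766 Hz


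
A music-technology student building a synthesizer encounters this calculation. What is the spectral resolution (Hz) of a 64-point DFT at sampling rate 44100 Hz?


DFT frequency resolution:
df = fs / N
   = 44100 / 64
   = 689.0625 Hz

689.0625 Hz


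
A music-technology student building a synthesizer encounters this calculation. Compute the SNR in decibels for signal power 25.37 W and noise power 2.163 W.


SNR in decibels:
SNR = 10 * log10(Ps / Pn)
    = 10 * log10(25.37 / 2.163)
    = 10 * log10(11.7291)
    = 10 * 1.0693
    = 10.69 dB

10.69 dB


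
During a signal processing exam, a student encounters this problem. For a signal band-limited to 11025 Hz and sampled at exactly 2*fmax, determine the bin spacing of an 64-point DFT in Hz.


Step 1 — Nyquist sampling rate:
fs = 2 * fmax = 2 * 11025 = 22050 Hz

Step 2 — DFT bin spacing:
df = fs / N = 22050 / 64 = 344.5312 Hz

344.5312 Hz


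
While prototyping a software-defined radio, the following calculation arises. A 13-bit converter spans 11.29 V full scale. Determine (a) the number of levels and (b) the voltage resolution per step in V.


Step 1 — number of quantization levels:
L = 2^N = 2^13 = 8192

Step 2 — LSB step size:
delta = Vfs / L
      = 11.29 / 8192
      = 0.00137817 V

Levels = 8192; step size = 0.00137817 V


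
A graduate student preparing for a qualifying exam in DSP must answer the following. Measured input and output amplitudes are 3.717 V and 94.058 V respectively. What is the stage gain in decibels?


Voltage gain in dB:
G = 20 * log10(Vout / Vin)
  = 20 * log10(94.058 / 3.717)
  = 20 * log10(25.304816)
  = 20 * 1.403203
  = 28.06 dB

28.06 dB


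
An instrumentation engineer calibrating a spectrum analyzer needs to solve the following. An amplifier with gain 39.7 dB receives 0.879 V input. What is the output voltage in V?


Output voltage from dB gain:
V_out = V_in * 10^(gain_dB / 20)
      = 0.879 * 10^(39.7 / 20)
      = 0.879 * 96.605088
      = 84.9159 V

84.9159 V


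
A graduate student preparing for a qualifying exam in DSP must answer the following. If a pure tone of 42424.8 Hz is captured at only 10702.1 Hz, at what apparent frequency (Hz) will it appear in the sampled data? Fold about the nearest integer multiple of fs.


Compute the nearest integer multiple of fs to the signal:
n = round(42424.8 / 10702.1) = 4
f_alias = |42424.8 - 4 * 10702.1|
        = |42424.8 - 42808.4|
        = 383.6 Hz

383.6
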